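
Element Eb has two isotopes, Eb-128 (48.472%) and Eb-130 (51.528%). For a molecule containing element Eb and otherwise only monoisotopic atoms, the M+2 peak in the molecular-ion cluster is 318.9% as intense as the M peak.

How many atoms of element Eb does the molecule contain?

3

The M+2/M ratio from n Eb atoms is n · q/p = n · 0.51528/0.48472.
n = 3.189 × 0.48472/0.51528 = 3.00 ≈ 3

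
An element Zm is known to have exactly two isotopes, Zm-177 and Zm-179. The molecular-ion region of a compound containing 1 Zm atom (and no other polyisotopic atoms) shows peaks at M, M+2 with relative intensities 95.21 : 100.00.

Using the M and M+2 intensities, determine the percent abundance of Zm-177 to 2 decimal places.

48.77%

Let p = fractional abundance of Zm-177. I(M+2)/I(M) = [C(1,1)·p^0·(1−p)] / p^1 = 1·(1−p)/p = 100.00/95.21 = 1.0503
(1−p)/p = 1.0503/1 = 1.0503  ⇒  p = 1/(1 + 1.0503) = 0.4877
Zm-177: 48.77%, Zm-179: 51.23%.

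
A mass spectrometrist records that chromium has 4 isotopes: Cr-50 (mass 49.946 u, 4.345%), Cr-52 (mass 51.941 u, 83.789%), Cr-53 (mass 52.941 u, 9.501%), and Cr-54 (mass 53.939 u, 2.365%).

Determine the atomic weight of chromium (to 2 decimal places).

52.00 u

The abundance-weighted mean is 0.04345 × 49.946 + 0.83789 × 51.941 + 0.09501 × 52.941 + 0.02365 × 53.939
= 2.1702 + 43.5208 + 5.0299 + 1.2757 = 51.9966 u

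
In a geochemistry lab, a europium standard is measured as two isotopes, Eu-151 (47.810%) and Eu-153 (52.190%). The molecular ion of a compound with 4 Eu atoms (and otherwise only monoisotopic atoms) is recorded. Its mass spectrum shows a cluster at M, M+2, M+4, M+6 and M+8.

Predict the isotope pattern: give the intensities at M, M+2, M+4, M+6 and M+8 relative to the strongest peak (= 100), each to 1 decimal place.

Expanding (0.47810 + 0.52190)^4:
P(M) = 0.47810^4 = 0.052249
P(M+2) = 4 × 0.47810^3 × 0.52190^1 = 0.228141
P(M+4) = 6 × 0.47810^2 × 0.52190^2 = 0.373563
P(M+6) = 4 × 0.47810^1 × 0.52190^3 = 0.271857
P(M+8) = 0.52190^4 = 0.074191
The M+4 peak is largest (0.373563); scaling to 100 gives 14.0 : 61.1 : 100.0 : 72.8 : 19.9.

14.0 : 61.1 : 100.0 : 72.8 : 19.9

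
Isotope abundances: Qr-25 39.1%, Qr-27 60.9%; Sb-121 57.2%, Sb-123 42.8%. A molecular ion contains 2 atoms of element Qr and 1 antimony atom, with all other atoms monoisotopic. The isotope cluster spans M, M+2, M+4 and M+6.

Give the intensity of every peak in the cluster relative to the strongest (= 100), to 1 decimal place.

21.0 : 81.2 : 100.0 : 38.2

Element Qr pattern (n=2): 0.152881 : 0.476238 : 0.370881
Antimony pattern (n=1): 0.5720 : 0.4280
Convolve the two distributions (both contribute in 2-u steps):
  M: 0.152881×0.5720 = 0.087448
  M+2: 0.152881×0.4280 + 0.476238×0.5720 = 0.337841
  M+4: 0.476238×0.4280 + 0.370881×0.5720 = 0.415974
  M+6: 0.370881×0.4280 = 0.158737
Scale to base peak (0.415974) = 100: 21.0 : 81.2 : 100.0 : 38.2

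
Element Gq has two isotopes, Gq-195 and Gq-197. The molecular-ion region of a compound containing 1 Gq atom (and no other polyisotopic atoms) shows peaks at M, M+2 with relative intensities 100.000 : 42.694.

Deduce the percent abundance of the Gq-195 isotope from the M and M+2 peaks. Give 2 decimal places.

70.08%

If p is the fraction of Gq that is Gq-195, then I(M+2)/I(M) = [C(1,1)·p^0·(1−p)] / p^1 = 1·(1−p)/p = 42.694/100.000 = 0.4269
(1−p)/p = 0.4269/1 = 0.4269  ⇒  p = 1/(1 + 0.4269) = 0.7008
Gq-195: 70.08%, Gq-197: 29.92%.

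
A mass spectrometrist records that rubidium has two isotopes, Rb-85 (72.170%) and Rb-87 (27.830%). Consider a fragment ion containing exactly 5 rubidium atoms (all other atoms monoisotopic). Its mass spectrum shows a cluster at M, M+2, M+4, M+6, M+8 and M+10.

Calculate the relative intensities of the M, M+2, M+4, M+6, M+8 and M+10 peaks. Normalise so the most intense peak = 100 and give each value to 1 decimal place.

51.9 : 100.0 : 77.1 : 29.7 : 5.7 : 0.4

Each Rb atom is independently Rb-85 (p = 0.72170) or Rb-87 (q = 0.27830); the cluster is the binomial expansion (p + q)^5.
P(M) = 0.72170^5 = 0.195787
P(M+2) = 5 × 0.72170^4 × 0.27830^1 = 0.377494
P(M+4) = 10 × 0.72170^3 × 0.27830^2 = 0.291136
P(M+6) = 10 × 0.72170^2 × 0.27830^3 = 0.112267
P(M+8) = 5 × 0.72170^1 × 0.27830^4 = 0.021646
P(M+10) = 0.27830^5 = 0.001669
The M+2 peak is largest (0.377494); scaling to 100 gives 51.9 : 100.0 : 77.1 : 29.7 : 5.7 : 0.4.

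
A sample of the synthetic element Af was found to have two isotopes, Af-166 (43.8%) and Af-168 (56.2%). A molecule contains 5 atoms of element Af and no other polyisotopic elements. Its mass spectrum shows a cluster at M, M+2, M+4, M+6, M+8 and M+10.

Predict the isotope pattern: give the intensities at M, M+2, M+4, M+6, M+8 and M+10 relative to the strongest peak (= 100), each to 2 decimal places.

Expanding (0.438 + 0.562)^5:
P(M) = 0.438^5 = 0.016120
P(M+2) = 5 × 0.438^4 × 0.562^1 = 0.103420
P(M+4) = 10 × 0.438^3 × 0.562^2 = 0.265396
P(M+6) = 10 × 0.438^2 × 0.562^3 = 0.340531
P(M+8) = 5 × 0.438^1 × 0.562^4 = 0.218469
P(M+10) = 0.562^5 = 0.056064
The M+6 peak is largest (0.340531); scaling to 100 gives 4.73 : 30.37 : 77.94 : 100.00 : 64.16 : 16.46.

4.73 : 30.37 : 77.94 : 100.00 : 64.16 : 16.46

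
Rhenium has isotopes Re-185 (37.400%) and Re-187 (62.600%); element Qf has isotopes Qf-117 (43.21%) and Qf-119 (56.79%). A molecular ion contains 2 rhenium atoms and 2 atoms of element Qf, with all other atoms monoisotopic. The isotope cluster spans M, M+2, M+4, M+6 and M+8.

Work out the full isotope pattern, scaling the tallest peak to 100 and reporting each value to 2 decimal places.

7.50 : 44.84 : 100.00 : 98.64 : 36.31

Rhenium pattern (n=2): 0.139876 : 0.468248 : 0.391876
Element Qf pattern (n=2): 0.18671041 : 0.49077918 : 0.32251041
Convolve the two distributions (both contribute in 2-u steps):
  M: 0.139876×0.18671041 = 0.026116
  M+2: 0.139876×0.49077918 + 0.468248×0.18671041 = 0.156075
  M+4: 0.139876×0.32251041 + 0.468248×0.49077918 + 0.391876×0.18671041 = 0.348085
  M+6: 0.468248×0.32251041 + 0.391876×0.49077918 = 0.343339
  M+8: 0.391876×0.32251041 = 0.126384
Scale to base peak (0.348085) = 100: 7.50 : 44.84 : 100.00 : 98.64 : 36.31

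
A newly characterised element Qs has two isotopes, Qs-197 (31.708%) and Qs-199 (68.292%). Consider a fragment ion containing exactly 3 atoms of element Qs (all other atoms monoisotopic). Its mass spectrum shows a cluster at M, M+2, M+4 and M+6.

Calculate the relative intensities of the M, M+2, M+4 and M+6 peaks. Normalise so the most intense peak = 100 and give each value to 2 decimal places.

The 3 Qs atoms are independent, so intensities follow the terms of (0.31708 + 0.68292)^3.
P(M) = 0.31708^3 = 0.031879
P(M+2) = 3 × 0.31708^2 × 0.68292^1 = 0.205982
P(M+4) = 3 × 0.31708^1 × 0.68292^2 = 0.443639
P(M+6) = 0.68292^3 = 0.318500
The M+4 peak is largest (0.443639); scaling to 100 gives 7.19 : 46.43 : 100.00 : 71.79.

7.19 : 46.43 : 100.00 : 71.79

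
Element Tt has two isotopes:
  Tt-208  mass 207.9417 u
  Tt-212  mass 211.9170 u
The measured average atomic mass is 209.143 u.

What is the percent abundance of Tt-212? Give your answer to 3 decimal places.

Let x be the fractional abundance of Tt-208; then Tt-212 has abundance 1 − x.
207.9417·x + 211.9170·(1 − x) = 209.143
(207.9417 − 211.9170)·x = 209.143 − 211.9170
x = -2.7740 / -3.9753 = 0.69781 → 69.781% Tt-208, 30.219% Tt-212.

30.219%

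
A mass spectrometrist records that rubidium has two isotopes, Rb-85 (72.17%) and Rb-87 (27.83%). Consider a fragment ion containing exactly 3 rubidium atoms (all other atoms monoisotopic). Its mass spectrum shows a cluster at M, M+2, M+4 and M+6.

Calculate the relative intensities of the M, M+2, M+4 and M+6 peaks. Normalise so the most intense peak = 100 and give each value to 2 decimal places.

86.44 : 100.00 : 38.56 : 4.96

Expanding (0.7217 + 0.2783)^3:
P(M) = 0.7217^3 = 0.375898
P(M+2) = 3 × 0.7217^2 × 0.2783^1 = 0.434858
P(M+4) = 3 × 0.7217^1 × 0.2783^2 = 0.167689
P(M+6) = 0.2783^3 = 0.021555
The M+2 peak is largest (0.434858); scaling to 100 gives 86.44 : 100.00 : 38.56 : 4.96.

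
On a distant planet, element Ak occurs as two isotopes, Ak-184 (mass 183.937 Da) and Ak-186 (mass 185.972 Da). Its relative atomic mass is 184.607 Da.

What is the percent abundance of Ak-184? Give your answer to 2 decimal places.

67.08%

Let x be the fractional abundance of Ak-184; then Ak-186 has abundance 1 − x.
183.937·x + 185.972·(1 − x) = 184.607
(183.937 − 185.972)·x = 184.607 − 185.972
x = -1.365 / -2.035 = 0.67076 → 67.08% Ak-184, 32.92% Ak-186.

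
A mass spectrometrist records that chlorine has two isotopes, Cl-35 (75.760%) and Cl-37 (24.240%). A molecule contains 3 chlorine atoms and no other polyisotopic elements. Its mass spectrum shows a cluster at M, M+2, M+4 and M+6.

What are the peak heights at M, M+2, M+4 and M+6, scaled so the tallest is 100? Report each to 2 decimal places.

100.00 : 95.99 : 30.71 : 3.28

Expanding (0.75760 + 0.24240)^3:
P(M) = 0.75760^3 = 0.434830
P(M+2) = 3 × 0.75760^2 × 0.24240^1 = 0.417382
P(M+4) = 3 × 0.75760^1 × 0.24240^2 = 0.133545
P(M+6) = 0.24240^3 = 0.014243
The M peak is largest (0.434830); scaling to 100 gives 100.00 : 95.99 : 30.71 : 3.28.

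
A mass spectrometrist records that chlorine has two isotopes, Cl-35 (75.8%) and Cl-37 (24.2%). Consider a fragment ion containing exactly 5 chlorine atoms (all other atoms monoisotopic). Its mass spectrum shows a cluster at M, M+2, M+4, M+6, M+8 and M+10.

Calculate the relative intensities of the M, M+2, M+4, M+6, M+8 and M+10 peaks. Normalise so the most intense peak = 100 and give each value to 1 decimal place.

The 5 Cl atoms are independent, so intensities follow the terms of (0.758 + 0.242)^5.
P(M) = 0.758^5 = 0.250234
P(M+2) = 5 × 0.758^4 × 0.242^1 = 0.399450
P(M+4) = 10 × 0.758^3 × 0.242^2 = 0.255058
P(M+6) = 10 × 0.758^2 × 0.242^3 = 0.081430
P(M+8) = 5 × 0.758^1 × 0.242^4 = 0.012999
P(M+10) = 0.242^5 = 0.000830
The M+2 peak is largest (0.399450); scaling to 100 gives 62.6 : 100.0 : 63.9 : 20.4 : 3.3 : 0.2.

62.6 : 100.0 : 63.9 : 20.4 : 3.3 : 0.2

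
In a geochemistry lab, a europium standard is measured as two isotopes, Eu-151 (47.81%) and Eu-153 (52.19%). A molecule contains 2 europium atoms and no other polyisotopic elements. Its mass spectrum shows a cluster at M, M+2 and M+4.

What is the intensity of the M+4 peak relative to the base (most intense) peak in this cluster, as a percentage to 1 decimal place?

54.6%

Binomial terms of (0.4781 + 0.5219)^2: M 0.2286, M+2 0.4990, M+4 0.2724 → M+2 is the base peak.
P(M+2) = C(2,1) × 0.4781^1 × 0.5219^1 = 2 × 0.4781 × 0.5219 = 0.499041 (base)
P(M+4) = C(2,2) × 0.4781^0 × 0.5219^2 = 1 × 1.0000 × 0.27237961 = 0.272380
Relative intensity = 0.272380 / 0.499041 × 100 = 54.6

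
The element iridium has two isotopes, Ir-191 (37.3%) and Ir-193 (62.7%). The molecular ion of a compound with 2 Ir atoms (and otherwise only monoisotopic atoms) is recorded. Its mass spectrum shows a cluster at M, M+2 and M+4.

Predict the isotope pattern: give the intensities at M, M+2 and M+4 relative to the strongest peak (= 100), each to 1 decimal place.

29.7 : 100.0 : 84.0

Expanding (0.373 + 0.627)^2:
P(M) = 0.373^2 = 0.139129
P(M+2) = 2 × 0.373^1 × 0.627^1 = 0.467742
P(M+4) = 0.627^2 = 0.393129
The M+2 peak is largest (0.467742); scaling to 100 gives 29.7 : 100.0 : 84.0.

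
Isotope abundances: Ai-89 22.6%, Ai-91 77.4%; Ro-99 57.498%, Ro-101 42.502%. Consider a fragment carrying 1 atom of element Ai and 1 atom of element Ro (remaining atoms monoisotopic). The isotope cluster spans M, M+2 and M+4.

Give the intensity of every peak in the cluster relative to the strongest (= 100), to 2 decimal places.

Element Ai pattern (n=1): 0.2260 : 0.7740
Element Ro pattern (n=1): 0.57498 : 0.42502
Convolve the two distributions (both contribute in 2-u steps):
  M: 0.2260×0.57498 = 0.129945
  M+2: 0.2260×0.42502 + 0.7740×0.57498 = 0.541089
  M+4: 0.7740×0.42502 = 0.328965
Scale to base peak (0.541089) = 100: 24.02 : 100.00 : 60.80

24.02 : 100.00 : 60.80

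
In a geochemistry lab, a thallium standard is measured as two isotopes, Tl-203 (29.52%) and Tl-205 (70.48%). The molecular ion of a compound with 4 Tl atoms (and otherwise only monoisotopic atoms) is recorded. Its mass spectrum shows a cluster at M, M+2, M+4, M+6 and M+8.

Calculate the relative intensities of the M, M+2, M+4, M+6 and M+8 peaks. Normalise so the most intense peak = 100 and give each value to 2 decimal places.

1.84 : 17.54 : 62.83 : 100.00 : 59.69

Expanding (0.2952 + 0.7048)^4:
P(M) = 0.2952^4 = 0.007594
P(M+2) = 4 × 0.2952^3 × 0.7048^1 = 0.072523
P(M+4) = 6 × 0.2952^2 × 0.7048^2 = 0.259726
P(M+6) = 4 × 0.2952^1 × 0.7048^3 = 0.413403
P(M+8) = 0.7048^4 = 0.246754
The M+6 peak is largest (0.413403); scaling to 100 gives 1.84 : 17.54 : 62.83 : 100.00 : 59.69.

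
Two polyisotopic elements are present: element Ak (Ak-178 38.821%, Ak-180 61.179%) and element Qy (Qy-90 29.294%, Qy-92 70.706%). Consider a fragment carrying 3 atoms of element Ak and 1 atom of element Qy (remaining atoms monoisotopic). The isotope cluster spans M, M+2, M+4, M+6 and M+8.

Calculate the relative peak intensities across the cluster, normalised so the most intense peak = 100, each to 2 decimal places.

4.57 : 32.61 : 86.14 : 100.00 : 43.14

Element Ak pattern (n=3): 0.05850597 : 0.27660311 : 0.43590587 : 0.22898505
Element Qy pattern (n=1): 0.29294 : 0.70706
Convolve the two distributions (both contribute in 2-u steps):
  M: 0.05850597×0.29294 = 0.017139
  M+2: 0.05850597×0.70706 + 0.27660311×0.29294 = 0.122395
  M+4: 0.27660311×0.70706 + 0.43590587×0.29294 = 0.323269
  M+6: 0.43590587×0.70706 + 0.22898505×0.29294 = 0.375290
  M+8: 0.22898505×0.70706 = 0.161906
Scale to base peak (0.375290) = 100: 4.57 : 32.61 : 86.14 : 100.00 : 43.14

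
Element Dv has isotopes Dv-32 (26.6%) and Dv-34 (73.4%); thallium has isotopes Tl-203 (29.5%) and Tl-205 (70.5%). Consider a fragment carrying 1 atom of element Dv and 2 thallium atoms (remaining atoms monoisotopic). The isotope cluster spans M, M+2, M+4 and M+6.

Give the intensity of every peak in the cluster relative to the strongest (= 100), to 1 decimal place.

Element Dv pattern (n=1): 0.2660 : 0.7340
Thallium pattern (n=2): 0.087025 : 0.41595 : 0.497025
Convolve the two distributions (both contribute in 2-u steps):
  M: 0.2660×0.087025 = 0.023149
  M+2: 0.2660×0.41595 + 0.7340×0.087025 = 0.174519
  M+4: 0.2660×0.497025 + 0.7340×0.41595 = 0.437516
  M+6: 0.7340×0.497025 = 0.364816
Scale to base peak (0.437516) = 100: 5.3 : 39.9 : 100.0 : 83.4

5.3 : 39.9 : 100.0 : 83.4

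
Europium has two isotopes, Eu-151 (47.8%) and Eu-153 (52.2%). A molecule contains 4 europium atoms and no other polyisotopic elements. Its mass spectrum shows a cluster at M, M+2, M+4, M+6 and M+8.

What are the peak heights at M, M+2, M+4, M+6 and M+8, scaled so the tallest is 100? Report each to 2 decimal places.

13.98 : 61.05 : 100.00 : 72.80 : 19.88

Each Eu atom is independently Eu-151 (p = 0.478) or Eu-153 (q = 0.522); the cluster is the binomial expansion (p + q)^4.
P(M) = 0.478^4 = 0.052205
P(M+2) = 4 × 0.478^3 × 0.522^1 = 0.228042
P(M+4) = 6 × 0.478^2 × 0.522^2 = 0.373549
P(M+6) = 4 × 0.478^1 × 0.522^3 = 0.271956
P(M+8) = 0.522^4 = 0.074248
The M+4 peak is largest (0.373549); scaling to 100 gives 13.98 : 61.05 : 100.00 : 72.80 : 19.88.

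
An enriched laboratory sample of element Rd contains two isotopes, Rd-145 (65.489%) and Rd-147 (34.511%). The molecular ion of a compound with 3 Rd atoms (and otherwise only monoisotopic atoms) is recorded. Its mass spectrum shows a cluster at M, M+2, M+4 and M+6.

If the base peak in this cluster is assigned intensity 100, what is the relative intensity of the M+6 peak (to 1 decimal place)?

Binomial terms of (0.65489 + 0.34511)^3: M 0.2809, M+2 0.4440, M+4 0.2340, M+6 0.0411 → M+2 is the base peak.
P(M+2) = C(3,1) × 0.65489^2 × 0.34511^1 = 3 × 0.42888091 × 0.34511 = 0.444033 (base)
P(M+6) = C(3,3) × 0.65489^0 × 0.34511^3 = 1 × 1.0000 × 0.04110292 = 0.041103
Relative intensity = 0.041103 / 0.444033 × 100 = 9.3

9.3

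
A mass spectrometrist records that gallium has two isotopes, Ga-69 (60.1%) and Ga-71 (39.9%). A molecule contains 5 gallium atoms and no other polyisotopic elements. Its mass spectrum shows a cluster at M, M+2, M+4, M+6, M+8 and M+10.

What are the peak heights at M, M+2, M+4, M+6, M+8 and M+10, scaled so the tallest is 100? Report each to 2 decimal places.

The 5 Ga atoms are independent, so intensities follow the terms of (0.601 + 0.399)^5.
P(M) = 0.601^5 = 0.078410
P(M+2) = 5 × 0.601^4 × 0.399^1 = 0.260280
P(M+4) = 10 × 0.601^3 × 0.399^2 = 0.345596
P(M+6) = 10 × 0.601^2 × 0.399^3 = 0.229439
P(M+8) = 5 × 0.601^1 × 0.399^4 = 0.076162
P(M+10) = 0.399^5 = 0.010113
The M+4 peak is largest (0.345596); scaling to 100 gives 22.69 : 75.31 : 100.00 : 66.39 : 22.04 : 2.93.

22.69 : 75.31 : 100.00 : 66.39 : 22.04 : 2.93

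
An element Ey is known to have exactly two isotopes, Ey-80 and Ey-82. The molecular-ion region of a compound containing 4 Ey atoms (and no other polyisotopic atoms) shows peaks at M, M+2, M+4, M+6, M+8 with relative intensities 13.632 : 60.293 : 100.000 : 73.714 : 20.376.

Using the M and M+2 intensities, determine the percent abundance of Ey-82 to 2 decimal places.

If p is the fraction of Ey that is Ey-80, then I(M+2)/I(M) = [C(4,1)·p^3·(1−p)] / p^4 = 4·(1−p)/p = 60.293/13.632 = 4.4229
(1−p)/p = 4.4229/4 = 1.1057  ⇒  p = 1/(1 + 1.1057) = 0.4749
Ey-80: 47.49%, Ey-82: 52.51%.

52.51%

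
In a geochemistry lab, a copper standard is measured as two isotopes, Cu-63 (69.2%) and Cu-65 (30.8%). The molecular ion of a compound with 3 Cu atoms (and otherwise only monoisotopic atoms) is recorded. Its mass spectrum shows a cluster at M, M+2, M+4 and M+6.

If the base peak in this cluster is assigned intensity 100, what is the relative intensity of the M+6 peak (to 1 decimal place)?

6.6

Term probabilities: M 0.3314, M+2 0.4425, M+4 0.1969, M+6 0.0292. Base peak = M+2.
P(M+2) = C(3,1) × 0.692^2 × 0.308^1 = 3 × 0.478864 × 0.3080 = 0.442470 (base)
P(M+6) = C(3,3) × 0.692^0 × 0.308^3 = 1 × 1.0000 × 0.02921811 = 0.029218
Relative intensity = 0.029218 / 0.442470 × 100 = 6.6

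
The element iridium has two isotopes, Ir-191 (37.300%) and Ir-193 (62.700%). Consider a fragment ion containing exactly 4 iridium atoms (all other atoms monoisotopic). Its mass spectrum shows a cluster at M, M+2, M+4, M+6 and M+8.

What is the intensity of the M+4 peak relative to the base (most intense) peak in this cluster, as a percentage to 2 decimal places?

Binomial terms of (0.37300 + 0.62700)^4: M 0.0194, M+2 0.1302, M+4 0.3282, M+6 0.3678, M+8 0.1546 → M+6 is the base peak.
P(M+6) = C(4,3) × 0.37300^1 × 0.62700^3 = 4 × 0.3730 × 0.24649188 = 0.367766 (base)
P(M+4) = C(4,2) × 0.37300^2 × 0.62700^2 = 6 × 0.139129 × 0.393129 = 0.328174
Relative intensity = 0.328174 / 0.367766 × 100 = 89.23

89.23%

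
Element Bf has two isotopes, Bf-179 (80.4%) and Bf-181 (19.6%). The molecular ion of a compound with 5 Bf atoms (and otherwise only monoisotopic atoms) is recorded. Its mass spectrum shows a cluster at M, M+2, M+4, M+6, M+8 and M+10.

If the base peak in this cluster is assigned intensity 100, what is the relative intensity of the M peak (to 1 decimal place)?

82.0

Binomial terms of (0.804 + 0.196)^5: M 0.3360, M+2 0.4095, M+4 0.1997, M+6 0.0487, M+8 0.0059, M+10 0.0003 → M+2 is the base peak.
P(M+2) = C(5,1) × 0.804^4 × 0.196^1 = 5 × 0.41785365 × 0.1960 = 0.409497 (base)
P(M) = C(5,0) × 0.804^5 × 0.196^0 = 1 × 0.33595433 × 1.0000 = 0.335954
Relative intensity = 0.335954 / 0.409497 × 100 = 82.0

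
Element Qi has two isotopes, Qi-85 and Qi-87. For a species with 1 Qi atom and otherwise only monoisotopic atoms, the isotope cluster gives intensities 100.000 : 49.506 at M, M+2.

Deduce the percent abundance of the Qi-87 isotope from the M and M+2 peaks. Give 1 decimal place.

Write p for the Qi-85 fraction. I(M+2)/I(M) = [C(1,1)·p^0·(1−p)] / p^1 = 1·(1−p)/p = 49.506/100.000 = 0.4951
(1−p)/p = 0.4951/1 = 0.4951  ⇒  p = 1/(1 + 0.4951) = 0.6689
Qi-85: 66.9%, Qi-87: 33.1%.

33.1%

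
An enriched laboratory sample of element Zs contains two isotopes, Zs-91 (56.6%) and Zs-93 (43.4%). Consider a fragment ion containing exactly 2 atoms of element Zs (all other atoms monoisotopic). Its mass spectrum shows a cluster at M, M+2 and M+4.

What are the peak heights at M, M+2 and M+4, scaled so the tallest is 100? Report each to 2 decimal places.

Each Zs atom is independently Zs-91 (p = 0.566) or Zs-93 (q = 0.434); the cluster is the binomial expansion (p + q)^2.
P(M) = 0.566^2 = 0.320356
P(M+2) = 2 × 0.566^1 × 0.434^1 = 0.491288
P(M+4) = 0.434^2 = 0.188356
The M+2 peak is largest (0.491288); scaling to 100 gives 65.21 : 100.00 : 38.34.

65.21 : 100.00 : 38.34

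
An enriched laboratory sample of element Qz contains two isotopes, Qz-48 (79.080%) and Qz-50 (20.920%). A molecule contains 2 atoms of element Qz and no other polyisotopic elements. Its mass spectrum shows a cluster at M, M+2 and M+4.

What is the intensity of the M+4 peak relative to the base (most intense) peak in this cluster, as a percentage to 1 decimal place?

(0.79080 + 0.20920)^2 gives M 0.6254, M+2 0.3309, M+4 0.0438; the largest is M.
P(M) = C(2,0) × 0.79080^2 × 0.20920^0 = 1 × 0.62536464 × 1.0000 = 0.625365 (base)
P(M+4) = C(2,2) × 0.79080^0 × 0.20920^2 = 1 × 1.0000 × 0.04376464 = 0.043765
Relative intensity = 0.043765 / 0.625365 × 100 = 7.0

7.0%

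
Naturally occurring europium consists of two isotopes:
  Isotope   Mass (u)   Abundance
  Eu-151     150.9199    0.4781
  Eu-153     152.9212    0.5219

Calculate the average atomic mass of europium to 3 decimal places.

Ar = Σ fᵢ·mᵢ = 0.4781 × 150.9199 + 0.5219 × 152.9212
= 72.15480 + 79.80957 = 151.96437 u

151.964 u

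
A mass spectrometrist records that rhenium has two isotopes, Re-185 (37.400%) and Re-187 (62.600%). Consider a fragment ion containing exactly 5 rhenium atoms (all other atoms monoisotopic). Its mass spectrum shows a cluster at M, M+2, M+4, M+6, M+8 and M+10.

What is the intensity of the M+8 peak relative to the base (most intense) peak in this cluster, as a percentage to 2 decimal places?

83.69%

(0.37400 + 0.62600)^5 gives M 0.0073, M+2 0.0612, M+4 0.2050, M+6 0.3431, M+8 0.2872, M+10 0.0961; the largest is M+6.
P(M+6) = C(5,3) × 0.37400^2 × 0.62600^3 = 10 × 0.139876 × 0.24531438 = 0.343136 (base)
P(M+8) = C(5,4) × 0.37400^1 × 0.62600^4 = 5 × 0.3740 × 0.1535668 = 0.287170
Relative intensity = 0.287170 / 0.343136 × 100 = 83.69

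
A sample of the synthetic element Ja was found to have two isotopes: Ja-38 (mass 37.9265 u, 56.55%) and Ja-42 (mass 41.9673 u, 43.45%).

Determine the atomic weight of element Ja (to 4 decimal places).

The abundance-weighted mean is 0.5655 × 37.9265 + 0.4345 × 41.9673
= 21.44744 + 18.23479 = 39.68223 u

39.6822 u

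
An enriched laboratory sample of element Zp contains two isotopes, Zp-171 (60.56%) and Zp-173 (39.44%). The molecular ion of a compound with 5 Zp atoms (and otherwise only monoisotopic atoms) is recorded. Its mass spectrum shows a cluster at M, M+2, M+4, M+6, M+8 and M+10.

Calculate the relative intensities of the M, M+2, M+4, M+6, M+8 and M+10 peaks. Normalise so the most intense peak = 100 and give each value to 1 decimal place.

The 5 Zp atoms are independent, so intensities follow the terms of (0.6056 + 0.3944)^5.
P(M) = 0.6056^5 = 0.081457
P(M+2) = 5 × 0.6056^4 × 0.3944^1 = 0.265247
P(M+4) = 10 × 0.6056^3 × 0.3944^2 = 0.345487
P(M+6) = 10 × 0.6056^2 × 0.3944^3 = 0.225000
P(M+8) = 5 × 0.6056^1 × 0.3944^4 = 0.073266
P(M+10) = 0.3944^5 = 0.009543
The M+4 peak is largest (0.345487); scaling to 100 gives 23.6 : 76.8 : 100.0 : 65.1 : 21.2 : 2.8.

23.6 : 76.8 : 100.0 : 65.1 : 21.2 : 2.8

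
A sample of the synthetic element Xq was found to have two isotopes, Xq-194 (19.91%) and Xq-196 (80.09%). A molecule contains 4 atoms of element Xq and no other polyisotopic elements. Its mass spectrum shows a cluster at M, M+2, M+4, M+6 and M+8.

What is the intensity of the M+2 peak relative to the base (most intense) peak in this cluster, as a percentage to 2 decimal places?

6.15%

(0.1991 + 0.8009)^4 gives M 0.0016, M+2 0.0253, M+4 0.1526, M+6 0.4091, M+8 0.4114; the largest is M+8.
P(M+8) = C(4,4) × 0.1991^0 × 0.8009^4 = 1 × 1.0000 × 0.41144631 = 0.411446 (base)
P(M+2) = C(4,1) × 0.1991^3 × 0.8009^1 = 4 × 0.00789249 × 0.8009 = 0.025284
Relative intensity = 0.025284 / 0.411446 × 100 = 6.15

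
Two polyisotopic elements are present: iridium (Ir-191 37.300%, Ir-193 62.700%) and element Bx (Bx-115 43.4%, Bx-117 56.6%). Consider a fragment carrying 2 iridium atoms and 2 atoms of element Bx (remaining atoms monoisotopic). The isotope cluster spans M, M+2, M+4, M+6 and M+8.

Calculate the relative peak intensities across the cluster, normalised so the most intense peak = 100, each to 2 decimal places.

7.52 : 44.90 : 100.00 : 98.44 : 36.15

Iridium pattern (n=2): 0.139129 : 0.467742 : 0.393129
Element Bx pattern (n=2): 0.188356 : 0.491288 : 0.320356
Convolve the two distributions (both contribute in 2-u steps):
  M: 0.139129×0.188356 = 0.026206
  M+2: 0.139129×0.491288 + 0.467742×0.188356 = 0.156454
  M+4: 0.139129×0.320356 + 0.467742×0.491288 + 0.393129×0.188356 = 0.348415
  M+6: 0.467742×0.320356 + 0.393129×0.491288 = 0.342984
  M+8: 0.393129×0.320356 = 0.125941
Scale to base peak (0.348415) = 100: 7.52 : 44.90 : 100.00 : 98.44 : 36.15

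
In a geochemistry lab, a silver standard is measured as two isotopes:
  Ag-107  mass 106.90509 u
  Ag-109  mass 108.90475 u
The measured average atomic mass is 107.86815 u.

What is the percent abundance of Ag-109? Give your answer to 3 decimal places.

48.161%

With x = fraction of Ag-107 (so Ag-109 is 1 − x):
106.90509·x + 108.90475·(1 − x) = 107.86815
(106.90509 − 108.90475)·x = 107.86815 − 108.90475
x = -1.03660 / -1.99966 = 0.51839 → 51.839% Ag-107, 48.161% Ag-109.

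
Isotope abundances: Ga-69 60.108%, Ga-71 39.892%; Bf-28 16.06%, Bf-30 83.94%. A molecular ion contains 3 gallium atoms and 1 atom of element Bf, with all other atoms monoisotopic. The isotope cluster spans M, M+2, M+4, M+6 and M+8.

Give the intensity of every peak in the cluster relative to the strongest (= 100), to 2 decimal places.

8.53 : 61.54 : 100.00 : 61.38 : 13.03

Gallium pattern (n=3): 0.2171685 : 0.432386 : 0.2869625 : 0.063483
Element Bf pattern (n=1): 0.1606 : 0.8394
Convolve the two distributions (both contribute in 2-u steps):
  M: 0.2171685×0.1606 = 0.034877
  M+2: 0.2171685×0.8394 + 0.432386×0.1606 = 0.251732
  M+4: 0.432386×0.8394 + 0.2869625×0.1606 = 0.409031
  M+6: 0.2869625×0.8394 + 0.063483×0.1606 = 0.251072
  M+8: 0.063483×0.8394 = 0.053288
Scale to base peak (0.409031) = 100: 8.53 : 61.54 : 100.00 : 61.38 : 13.03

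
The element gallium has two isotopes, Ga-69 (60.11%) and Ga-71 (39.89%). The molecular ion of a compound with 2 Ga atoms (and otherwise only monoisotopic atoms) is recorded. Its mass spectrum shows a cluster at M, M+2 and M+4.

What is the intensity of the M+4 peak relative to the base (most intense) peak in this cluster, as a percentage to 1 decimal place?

33.2%

(0.6011 + 0.3989)^2 gives M 0.3613, M+2 0.4796, M+4 0.1591; the largest is M+2.
P(M+2) = C(2,1) × 0.6011^1 × 0.3989^1 = 2 × 0.6011 × 0.3989 = 0.479558 (base)
P(M+4) = C(2,2) × 0.6011^0 × 0.3989^2 = 1 × 1.0000 × 0.15912121 = 0.159121
Relative intensity = 0.159121 / 0.479558 × 100 = 33.2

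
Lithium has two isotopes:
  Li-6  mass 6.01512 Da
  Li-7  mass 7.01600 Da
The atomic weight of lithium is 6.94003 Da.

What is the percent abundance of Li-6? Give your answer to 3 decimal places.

Let x be the fractional abundance of Li-6; then Li-7 has abundance 1 − x.
6.01512·x + 7.01600·(1 − x) = 6.94003
(6.01512 − 7.01600)·x = 6.94003 − 7.01600
x = -0.07597 / -1.00088 = 0.07590 → 7.590% Li-6, 92.410% Li-7.

7.590%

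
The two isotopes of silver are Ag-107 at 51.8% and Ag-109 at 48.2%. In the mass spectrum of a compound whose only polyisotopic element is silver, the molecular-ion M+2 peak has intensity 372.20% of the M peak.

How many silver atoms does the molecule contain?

With n Ag atoms, P(M+2)/P(M) = C(n,1)·p^(n−1)q / p^n = n·q/p = n · 0.482/0.518.
n = 3.7220 × 0.518/0.482 = 4.00 ≈ 4

4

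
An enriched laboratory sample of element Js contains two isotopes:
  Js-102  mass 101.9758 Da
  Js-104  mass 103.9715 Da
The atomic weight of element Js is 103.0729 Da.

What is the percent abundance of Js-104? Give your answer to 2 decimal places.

Writing the weighted mean with unknown fraction x of Js-102:
101.9758·x + 103.9715·(1 − x) = 103.0729
(101.9758 − 103.9715)·x = 103.0729 − 103.9715
x = -0.8986 / -1.9957 = 0.45027 → 45.03% Js-102, 54.97% Js-104.

54.97%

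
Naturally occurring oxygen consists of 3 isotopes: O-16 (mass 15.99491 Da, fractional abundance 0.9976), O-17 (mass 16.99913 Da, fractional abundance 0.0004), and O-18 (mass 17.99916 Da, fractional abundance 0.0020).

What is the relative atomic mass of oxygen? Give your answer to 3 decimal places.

15.999 Da

The abundance-weighted mean is 0.9976 × 15.99491 + 0.0004 × 16.99913 + 0.0020 × 17.99916
= 15.956522 + 0.006800 + 0.035998 = 15.999320 Da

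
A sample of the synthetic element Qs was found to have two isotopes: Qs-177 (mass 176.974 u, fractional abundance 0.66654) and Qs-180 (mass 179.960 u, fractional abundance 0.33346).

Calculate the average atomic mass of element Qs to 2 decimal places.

Average mass = Σ (abundance × isotope mass) = 0.66654 × 176.974 + 0.33346 × 179.960
= 117.9602 + 60.0095 = 177.9697 u

177.97 u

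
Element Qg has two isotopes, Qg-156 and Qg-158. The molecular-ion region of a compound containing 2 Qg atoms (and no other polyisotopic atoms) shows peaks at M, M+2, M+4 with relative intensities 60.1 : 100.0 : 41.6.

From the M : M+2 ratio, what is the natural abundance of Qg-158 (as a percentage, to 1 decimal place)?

45.4%

Write p for the Qg-156 fraction. I(M+2)/I(M) = [C(2,1)·p^1·(1−p)] / p^2 = 2·(1−p)/p = 100.0/60.1 = 1.6639
(1−p)/p = 1.6639/2 = 0.8319  ⇒  p = 1/(1 + 0.8319) = 0.5459
Qg-156: 54.6%, Qg-158: 45.4%.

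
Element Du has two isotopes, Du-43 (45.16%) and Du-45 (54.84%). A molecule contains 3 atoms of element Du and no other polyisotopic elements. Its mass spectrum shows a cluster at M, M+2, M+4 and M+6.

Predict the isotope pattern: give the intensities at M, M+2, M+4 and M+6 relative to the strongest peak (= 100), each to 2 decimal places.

22.60 : 82.35 : 100.00 : 40.48

The 3 Du atoms are independent, so intensities follow the terms of (0.4516 + 0.5484)^3.
P(M) = 0.4516^3 = 0.092100
P(M+2) = 3 × 0.4516^2 × 0.5484^1 = 0.335526
P(M+4) = 3 × 0.4516^1 × 0.5484^2 = 0.407446
P(M+6) = 0.5484^3 = 0.164927
The M+4 peak is largest (0.407446); scaling to 100 gives 22.60 : 82.35 : 100.00 : 40.48.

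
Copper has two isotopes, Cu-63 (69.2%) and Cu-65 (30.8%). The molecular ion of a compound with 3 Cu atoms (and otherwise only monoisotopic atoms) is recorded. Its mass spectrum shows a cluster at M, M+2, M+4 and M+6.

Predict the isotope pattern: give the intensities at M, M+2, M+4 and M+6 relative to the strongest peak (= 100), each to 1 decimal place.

74.9 : 100.0 : 44.5 : 6.6

The 3 Cu atoms are independent, so intensities follow the terms of (0.692 + 0.308)^3.
P(M) = 0.692^3 = 0.331374
P(M+2) = 3 × 0.692^2 × 0.308^1 = 0.442470
P(M+4) = 3 × 0.692^1 × 0.308^2 = 0.196938
P(M+6) = 0.308^3 = 0.029218
The M+2 peak is largest (0.442470); scaling to 100 gives 74.9 : 100.0 : 44.5 : 6.6.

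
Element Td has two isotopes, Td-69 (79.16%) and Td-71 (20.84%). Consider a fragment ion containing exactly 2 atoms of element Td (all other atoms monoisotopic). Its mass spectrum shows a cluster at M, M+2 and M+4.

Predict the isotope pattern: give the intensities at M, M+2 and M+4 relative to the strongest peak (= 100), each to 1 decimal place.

Each Td atom is independently Td-69 (p = 0.7916) or Td-71 (q = 0.2084); the cluster is the binomial expansion (p + q)^2.
P(M) = 0.7916^2 = 0.626631
P(M+2) = 2 × 0.7916^1 × 0.2084^1 = 0.329939
P(M+4) = 0.2084^2 = 0.043431
The M peak is largest (0.626631); scaling to 100 gives 100.0 : 52.7 : 6.9.

100.0 : 52.7 : 6.9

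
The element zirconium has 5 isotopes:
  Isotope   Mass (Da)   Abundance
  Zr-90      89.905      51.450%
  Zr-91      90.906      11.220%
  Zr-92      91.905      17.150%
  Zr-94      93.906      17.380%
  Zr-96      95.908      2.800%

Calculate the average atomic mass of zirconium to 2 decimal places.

Average mass = Σ (abundance × isotope mass) = 0.51450 × 89.905 + 0.11220 × 90.906 + 0.17150 × 91.905 + 0.17380 × 93.906 + 0.02800 × 95.908
= 46.2561 + 10.1997 + 15.7617 + 16.3209 + 2.6854 = 91.2238 Da

91.22 Da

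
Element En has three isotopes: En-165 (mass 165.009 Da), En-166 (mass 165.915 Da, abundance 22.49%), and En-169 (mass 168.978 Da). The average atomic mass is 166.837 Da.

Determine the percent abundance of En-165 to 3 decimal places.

Let x and y be the fractions of En-165 and En-169. Then x + y = 1 − 0.2249 = 0.7751 and 165.009x + 168.978y = 166.837 − 0.2249×165.915 = 129.5227165.
Substituting: 165.009x + 168.978(0.7751 − x) = 129.5227165
(165.009 − 168.978)x = -1.4521313  ⇒  x = 0.36587, y = 0.40923
En-165: 36.587%, En-169: 40.923%.

36.587%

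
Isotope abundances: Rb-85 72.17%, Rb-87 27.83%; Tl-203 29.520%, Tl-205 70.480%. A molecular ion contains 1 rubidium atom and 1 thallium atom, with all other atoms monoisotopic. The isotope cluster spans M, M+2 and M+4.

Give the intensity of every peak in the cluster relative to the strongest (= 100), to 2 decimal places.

Rubidium pattern (n=1): 0.7217 : 0.2783
Thallium pattern (n=1): 0.2952 : 0.7048
Convolve the two distributions (both contribute in 2-u steps):
  M: 0.7217×0.2952 = 0.213046
  M+2: 0.7217×0.7048 + 0.2783×0.2952 = 0.590808
  M+4: 0.2783×0.7048 = 0.196146
Scale to base peak (0.590808) = 100: 36.06 : 100.00 : 33.20

36.06 : 100.00 : 33.20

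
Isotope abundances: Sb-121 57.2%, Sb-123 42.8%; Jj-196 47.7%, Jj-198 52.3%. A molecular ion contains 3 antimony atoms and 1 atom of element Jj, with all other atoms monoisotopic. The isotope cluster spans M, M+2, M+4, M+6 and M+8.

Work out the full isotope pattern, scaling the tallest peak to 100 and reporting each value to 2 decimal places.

Antimony pattern (n=3): 0.18714925 : 0.42010426 : 0.31434374 : 0.07840275
Element Jj pattern (n=1): 0.4770 : 0.5230
Convolve the two distributions (both contribute in 2-u steps):
  M: 0.18714925×0.4770 = 0.089270
  M+2: 0.18714925×0.5230 + 0.42010426×0.4770 = 0.298269
  M+4: 0.42010426×0.5230 + 0.31434374×0.4770 = 0.369656
  M+6: 0.31434374×0.5230 + 0.07840275×0.4770 = 0.201800
  M+8: 0.07840275×0.5230 = 0.041005
Scale to base peak (0.369656) = 100: 24.15 : 80.69 : 100.00 : 54.59 : 11.09

24.15 : 80.69 : 100.00 : 54.59 : 11.09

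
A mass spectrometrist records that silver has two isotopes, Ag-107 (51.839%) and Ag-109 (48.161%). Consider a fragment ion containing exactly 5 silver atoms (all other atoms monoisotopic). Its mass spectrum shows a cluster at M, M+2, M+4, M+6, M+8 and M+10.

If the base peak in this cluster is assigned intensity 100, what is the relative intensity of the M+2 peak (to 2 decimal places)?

Term probabilities: M 0.0374, M+2 0.1739, M+4 0.3231, M+6 0.3002, M+8 0.1394, M+10 0.0259. Base peak = M+4.
P(M+4) = C(5,2) × 0.51839^3 × 0.48161^2 = 10 × 0.13930601 × 0.23194819 = 0.323118 (base)
P(M+2) = C(5,1) × 0.51839^4 × 0.48161^1 = 5 × 0.07221484 × 0.48161 = 0.173897
Relative intensity = 0.173897 / 0.323118 × 100 = 53.82

53.82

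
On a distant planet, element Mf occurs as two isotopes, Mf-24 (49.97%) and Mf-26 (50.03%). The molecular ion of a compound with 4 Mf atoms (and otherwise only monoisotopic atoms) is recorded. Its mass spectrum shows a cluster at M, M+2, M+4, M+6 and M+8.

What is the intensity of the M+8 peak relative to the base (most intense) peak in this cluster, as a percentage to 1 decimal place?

Term probabilities: M 0.0624, M+2 0.2497, M+4 0.3750, M+6 0.2503, M+8 0.0627. Base peak = M+4.
P(M+4) = C(4,2) × 0.4997^2 × 0.5003^2 = 6 × 0.24970009 × 0.25030009 = 0.375000 (base)
P(M+8) = C(4,4) × 0.4997^0 × 0.5003^4 = 1 × 1.0000 × 0.06265014 = 0.062650
Relative intensity = 0.062650 / 0.375000 × 100 = 16.7

16.7%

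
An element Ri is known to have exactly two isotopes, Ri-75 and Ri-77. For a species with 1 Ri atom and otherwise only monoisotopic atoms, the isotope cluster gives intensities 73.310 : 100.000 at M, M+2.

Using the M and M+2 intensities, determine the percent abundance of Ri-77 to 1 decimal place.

57.7%

Let p = fractional abundance of Ri-75. I(M+2)/I(M) = [C(1,1)·p^0·(1−p)] / p^1 = 1·(1−p)/p = 100.000/73.310 = 1.3641
(1−p)/p = 1.3641/1 = 1.3641  ⇒  p = 1/(1 + 1.3641) = 0.4230
Ri-75: 42.3%, Ri-77: 57.7%.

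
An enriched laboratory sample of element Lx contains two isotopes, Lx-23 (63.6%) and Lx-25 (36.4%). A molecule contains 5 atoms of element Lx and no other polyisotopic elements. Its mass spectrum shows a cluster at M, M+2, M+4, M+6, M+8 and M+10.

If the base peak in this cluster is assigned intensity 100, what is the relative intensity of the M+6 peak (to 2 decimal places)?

57.23

(0.636 + 0.364)^5 gives M 0.1041, M+2 0.2978, M+4 0.3409, M+6 0.1951, M+8 0.0558, M+10 0.0064; the largest is M+4.
P(M+4) = C(5,2) × 0.636^3 × 0.364^2 = 10 × 0.25725946 × 0.132496 = 0.340858 (base)
P(M+6) = C(5,3) × 0.636^2 × 0.364^3 = 10 × 0.404496 × 0.04822854 = 0.195083
Relative intensity = 0.195083 / 0.340858 × 100 = 57.23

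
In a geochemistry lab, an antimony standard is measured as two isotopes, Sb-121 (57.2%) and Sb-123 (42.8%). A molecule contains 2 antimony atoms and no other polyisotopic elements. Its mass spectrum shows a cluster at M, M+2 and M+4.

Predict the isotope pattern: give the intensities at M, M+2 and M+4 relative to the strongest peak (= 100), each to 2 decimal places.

Expanding (0.572 + 0.428)^2:
P(M) = 0.572^2 = 0.327184
P(M+2) = 2 × 0.572^1 × 0.428^1 = 0.489632
P(M+4) = 0.428^2 = 0.183184
The M+2 peak is largest (0.489632); scaling to 100 gives 66.82 : 100.00 : 37.41.

66.82 : 100.00 : 37.41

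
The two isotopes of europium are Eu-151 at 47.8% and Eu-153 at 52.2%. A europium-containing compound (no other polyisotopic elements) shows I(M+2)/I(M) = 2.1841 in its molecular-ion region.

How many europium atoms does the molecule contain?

For n independent Eu atoms, I(M+2)/I(M) = n · (abundance Eu-153) / (abundance Eu-151) = n · 0.522/0.478.
n = 2.1841 × 0.478/0.522 = 2.00 ≈ 2

2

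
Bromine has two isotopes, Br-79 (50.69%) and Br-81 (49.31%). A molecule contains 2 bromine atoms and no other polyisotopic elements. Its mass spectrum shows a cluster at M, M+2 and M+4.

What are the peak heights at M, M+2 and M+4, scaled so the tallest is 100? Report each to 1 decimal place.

51.4 : 100.0 : 48.6

Each Br atom is independently Br-79 (p = 0.5069) or Br-81 (q = 0.4931); the cluster is the binomial expansion (p + q)^2.
P(M) = 0.5069^2 = 0.256948
P(M+2) = 2 × 0.5069^1 × 0.4931^1 = 0.499905
P(M+4) = 0.4931^2 = 0.243148
The M+2 peak is largest (0.499905); scaling to 100 gives 51.4 : 100.0 : 48.6.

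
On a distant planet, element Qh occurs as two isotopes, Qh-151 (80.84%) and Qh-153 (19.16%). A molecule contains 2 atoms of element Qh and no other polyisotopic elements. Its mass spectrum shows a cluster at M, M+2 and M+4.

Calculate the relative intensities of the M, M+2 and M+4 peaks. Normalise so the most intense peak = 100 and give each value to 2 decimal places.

The 2 Qh atoms are independent, so intensities follow the terms of (0.8084 + 0.1916)^2.
P(M) = 0.8084^2 = 0.653511
P(M+2) = 2 × 0.8084^1 × 0.1916^1 = 0.309779
P(M+4) = 0.1916^2 = 0.036711
The M peak is largest (0.653511); scaling to 100 gives 100.00 : 47.40 : 5.62.

100.00 : 47.40 : 5.62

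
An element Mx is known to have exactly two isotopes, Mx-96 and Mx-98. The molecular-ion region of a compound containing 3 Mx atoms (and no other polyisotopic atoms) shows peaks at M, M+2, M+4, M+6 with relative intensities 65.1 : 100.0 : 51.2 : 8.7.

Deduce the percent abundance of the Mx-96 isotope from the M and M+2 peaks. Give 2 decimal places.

66.14%

Let p = fractional abundance of Mx-96. I(M+2)/I(M) = [C(3,1)·p^2·(1−p)] / p^3 = 3·(1−p)/p = 100.0/65.1 = 1.5361
(1−p)/p = 1.5361/3 = 0.5120  ⇒  p = 1/(1 + 0.5120) = 0.6614
Mx-96: 66.14%, Mx-98: 33.86%.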